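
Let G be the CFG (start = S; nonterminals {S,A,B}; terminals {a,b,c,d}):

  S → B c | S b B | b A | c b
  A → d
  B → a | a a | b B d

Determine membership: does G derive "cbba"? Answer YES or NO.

CNF form of G:
  S -> B T3 | S X5 | T1 A | T3 T1
  A -> d
  B -> T0 T0 | T1 X4 | a
  T0 -> a
  T1 -> b
  T2 -> d
  T3 -> c
  X4 -> B T2
  X5 -> T1 B

CYK fill:
  [0..0]={T3}  "c"  orig:{}
  [1..1]={T1}  "b"  orig:{}
  [2..2]={T1}  "b"  orig:{}
  [3..3]={B,T0}  "a"  orig:{B}
  [0..1]={S}  "cb"
  [1..2]=∅  "bb"
  [2..3]={X5}  "ba"  orig:{}
  [0..2]=∅  "cbb"
  [1..3]=∅  "bba"
  [0..3]={S}  "cbba"

S ∈ T[0,3] ⇒ YES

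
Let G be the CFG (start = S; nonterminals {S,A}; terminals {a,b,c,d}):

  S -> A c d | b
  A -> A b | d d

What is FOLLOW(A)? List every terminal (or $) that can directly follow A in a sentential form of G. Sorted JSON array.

FIRST sets, iterate to fixpoint:
round 1:
  A via A→d d: +{d}
  S via S→A c d: +{d}
  S via S→b: +{b}
  S: {b,d}  A: {d}
round 2: — fixpoint
  S: {b,d}  A: {d}

FOLLOW iteration:
initialize: $ ∈ FOLLOW(S)
pass 1:
  A→A b: FOLLOW(A) ⊇ FIRST(b) = {b}; new: +{b}
  S→A c d: FOLLOW(A) ⊇ FIRST(c) = {c}; new: +{c}
  FOLLOW(S)={$}  FOLLOW(A)={b,c}
pass 2: done
  FOLLOW(S)={$}  FOLLOW(A)={b,c}

FOLLOW(A) = ["b", "c"]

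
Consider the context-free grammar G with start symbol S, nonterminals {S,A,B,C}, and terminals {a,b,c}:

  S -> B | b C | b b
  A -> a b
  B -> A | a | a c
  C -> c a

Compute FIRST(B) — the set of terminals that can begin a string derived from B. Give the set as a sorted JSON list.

FIRST sets, iterate to fixpoint:
iter 1:
  A via A→a b: +{a}
  B via B→A: +{a}
  C via C→c a: +{c}
  S via S→B: +{a}
  S via S→b C: +{b}
  FIRST[S]={a,b}  FIRST[A]={a}  FIRST[B]={a}  FIRST[C]={c}
iter 2: (stable)
  FIRST[S]={a,b}  FIRST[A]={a}  FIRST[B]={a}  FIRST[C]={c}

FIRST(B) = ["a"]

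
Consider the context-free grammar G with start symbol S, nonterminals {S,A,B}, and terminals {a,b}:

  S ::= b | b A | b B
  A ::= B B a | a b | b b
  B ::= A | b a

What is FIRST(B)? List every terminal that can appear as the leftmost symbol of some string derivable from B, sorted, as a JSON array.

FIRST sets, iterate to fixpoint:
round 1:
  A via A→a b: +{a}
  A via A→b b: +{b}
  B via B→A: +{a,b}
  S via S→b: +{b}
  FIRST(S)={b}  FIRST(A)={a,b}  FIRST(B)={a,b}
round 2: done
  FIRST(S)={b}  FIRST(A)={a,b}  FIRST(B)={a,b}

FIRST(B) = ["a", "b"]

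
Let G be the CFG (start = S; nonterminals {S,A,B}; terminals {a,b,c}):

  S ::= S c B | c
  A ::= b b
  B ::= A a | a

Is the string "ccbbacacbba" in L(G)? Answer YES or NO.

CNF form of G:
  S -> S X3 | c
  A -> T0 T0
  B -> A T1 | a
  T0 -> b
  T1 -> a
  T2 -> c
  X3 -> T2 B

Fill CYK table bottom-up:
  [0..0]={S,T2}  "c"  orig:{S}
  [1..1]={S,T2}  "c"  orig:{S}
  [2..2]={T0}  "b"  orig:{}
  [3..3]={T0}  "b"  orig:{}
  [4..4]={B,T1}  "a"  orig:{B}
  [5..5]={S,T2}  "c"  orig:{S}
  [6..6]={B,T1}  "a"  orig:{B}
  [7..7]={S,T2}  "c"  orig:{S}
  [8..8]={T0}  "b"  orig:{}
  [9..9]={T0}  "b"  orig:{}
  [10..10]={B,T1}  "a"  orig:{B}
  [0..1]=∅  "cc"
  [1..2]=∅  "cb"
  [2..3]={A}  "bb"
  [3..4]=∅  "ba"
  [4..5]=∅  "ac"
  [5..6]={X3}  "ca"  orig:{}
  [6..7]=∅  "ac"
  [7..8]=∅  "cb"
  [8..9]={A}  "bb"
  [9..10]=∅  "ba"
  [0..2]=∅  "ccb"
  [1..3]=∅  "cbb"
  [2..4]={B}  "bba"
  [3..5]=∅  "bac"
  [4..6]=∅  "aca"
  [5..7]=∅  "cac"
  [6..8]=∅  "acb"
  [7..9]=∅  "cbb"
  [8..10]={B}  "bba"
  [0..3]=∅  "ccbb"
  [1..4]={X3}  "cbba"  orig:{}
  [2..5]=∅  "bbac"
  [3..6]=∅  "baca"
  [4..7]=∅  "acac"
  [5..8]=∅  "cacb"
  [6..9]=∅  "acbb"
  [7..10]={X3}  "cbba"  orig:{}
  [0..4]={S}  "ccbba"
  [1..5]=∅  "cbbac"
  [2..6]=∅  "bbaca"
  [3..7]=∅  "bacac"
  [4..8]=∅  "acacb"
  [5..9]=∅  "cacbb"
  [6..10]=∅  "acbba"
  [0..5]=∅  "ccbbac"
  [1..6]=∅  "cbbaca"
  [2..7]=∅  "bbacac"
  [3..8]=∅  "bacacb"
  [4..9]=∅  "acacbb"
  [5..10]=∅  "cacbba"
  [0..6]={S}  "ccbbaca"
  [1..7]=∅  "cbbacac"
  [2..8]=∅  "bbacacb"
  [3..9]=∅  "bacacbb"
  [4..10]=∅  "acacbba"
  [0..7]=∅  "ccbbacac"
  [1..8]=∅  "cbbacacb"
  [2..9]=∅  "bbacacbb"
  [3..10]=∅  "bacacbba"
  [0..8]=∅  "ccbbacacb"
  [1..9]=∅  "cbbacacbb"
  [2..10]=∅  "bbacacbba"
  [0..9]=∅  "ccbbacacbb"
  [1..10]=∅  "cbbacacbba"
  [0..10]={S}  "ccbbacacbba"

S ∈ T[0,10] ⇒ YES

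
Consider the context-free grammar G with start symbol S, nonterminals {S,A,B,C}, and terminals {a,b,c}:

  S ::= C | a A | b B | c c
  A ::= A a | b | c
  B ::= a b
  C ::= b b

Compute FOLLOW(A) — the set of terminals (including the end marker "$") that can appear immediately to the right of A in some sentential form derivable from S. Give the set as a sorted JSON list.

Compute FIRST by fixpoint:
pass 1:
  A via A→b: +{b}
  A via A→c: +{c}
  B via B→a b: +{a}
  C via C→b b: +{b}
  S via S→C: +{b}
  S via S→a A: +{a}
  S via S→c c: +{c}
  S: {a,b,c}  A: {b,c}  B: {a}  C: {b}
pass 2: — fixpoint
  S: {a,b,c}  A: {b,c}  B: {a}  C: {b}

Compute FOLLOW by fixpoint:
seed FOLLOW(S) with $
pass 1:
  A→A a: FOLLOW(A) ⊇ FIRST(a) = {a}; new: +{a}
  S→C: FOLLOW(C) ⊇ FOLLOW(S) ⊇ {$}; new: +{$}
  S→a A: FOLLOW(A) ⊇ FOLLOW(S) ⊇ {$}; new: +{$}
  S→b B: FOLLOW(B) ⊇ FOLLOW(S) ⊇ {$}; new: +{$}
  FOLLOW[S]={$}  FOLLOW[A]={$,a}  FOLLOW[B]={$}  FOLLOW[C]={$}
pass 2: done
  FOLLOW[S]={$}  FOLLOW[A]={$,a}  FOLLOW[B]={$}  FOLLOW[C]={$}

FOLLOW(A) = ["$", "a"]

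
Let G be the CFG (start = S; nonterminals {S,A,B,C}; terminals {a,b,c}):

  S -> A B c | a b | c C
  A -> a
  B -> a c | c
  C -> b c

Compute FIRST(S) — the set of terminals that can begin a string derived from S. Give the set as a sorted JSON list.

Compute FIRST by fixpoint:
pass 1:
  A via A→a: +{a}
  B via B→a c: +{a}
  B via B→c: +{c}
  C via C→b c: +{b}
  S via S→A B c: +{a}
  S via S→c C: +{c}
  FIRST(S)={a,c}  FIRST(A)={a}  FIRST(B)={a,c}  FIRST(C)={b}
pass 2: — fixpoint
  FIRST(S)={a,c}  FIRST(A)={a}  FIRST(B)={a,c}  FIRST(C)={b}

FIRST(S) = ["a", "c"]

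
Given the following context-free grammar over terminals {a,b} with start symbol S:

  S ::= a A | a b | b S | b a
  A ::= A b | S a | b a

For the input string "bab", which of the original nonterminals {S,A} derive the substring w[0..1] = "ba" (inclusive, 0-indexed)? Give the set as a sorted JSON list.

Convert to CNF:
  S -> T0 S | T0 T1 | T1 A | T1 T0
  A -> A T0 | S T1 | T0 T1
  T0 -> b
  T1 -> a

Fill CYK table bottom-up, restricted to cells inside w[0..1]:
  T[0,0] 'b' = {T0}  orig:{}
  T[1,1] 'a' = {T1}  orig:{}
  T[0,1] 'ba' = {A,S}

Original NTs in T[0,1] deriving "ba": ["A", "S"]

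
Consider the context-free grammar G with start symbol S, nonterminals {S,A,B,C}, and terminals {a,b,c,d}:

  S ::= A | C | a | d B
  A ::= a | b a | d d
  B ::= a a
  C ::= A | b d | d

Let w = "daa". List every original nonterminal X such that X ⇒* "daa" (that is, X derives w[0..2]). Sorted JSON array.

CNF form of G:
  S -> T0 T1 | T0 T2 | T2 B | T2 T2 | a | d
  A -> T0 T1 | T2 T2 | a
  B -> T1 T1
  C -> T0 T1 | T0 T2 | T2 T2 | a | d
  T0 -> b
  T1 -> a
  T2 -> d

Fill CYK table bottom-up (cells [i..j] with 0 ≤ i ≤ j ≤ 2 only):
  T[0,0] 'd' = {C,S,T2}  orig:{C,S}
  T[1,1] 'a' = {A,C,S,T1}  orig:{A,C,S}
  T[2,2] 'a' = {A,C,S,T1}  orig:{A,C,S}
  T[0,1] 'da' = ∅
  T[1,2] 'aa' = {B}
  T[0,2] 'daa' = {S}

Original NTs in T[0,2] deriving "daa": ["S"]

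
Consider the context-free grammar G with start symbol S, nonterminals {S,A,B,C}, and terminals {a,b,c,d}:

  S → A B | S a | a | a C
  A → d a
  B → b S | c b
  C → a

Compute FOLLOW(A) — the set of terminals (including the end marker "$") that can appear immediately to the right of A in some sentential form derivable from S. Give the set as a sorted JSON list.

FIRST sets, iterate to fixpoint:
pass 1:
  A via A→d a: +{d}
  B via B→b S: +{b}
  B via B→c b: +{c}
  C via C→a: +{a}
  S via S→A B: +{d}
  S via S→a: +{a}
  FIRST[S]={a,d}  FIRST[A]={d}  FIRST[B]={b,c}  FIRST[C]={a}
pass 2: (no change)
  FIRST[S]={a,d}  FIRST[A]={d}  FIRST[B]={b,c}  FIRST[C]={a}

FOLLOW iteration:
seed FOLLOW(S) with $
pass 1:
  S→A B: FOLLOW(A) ⊇ FIRST(B) = {b,c}; new: +{b,c}
  S→A B: FOLLOW(B) ⊇ FOLLOW(S) ⊇ {$}; new: +{$}
  S→S a: FOLLOW(S) ⊇ FIRST(a) = {a}; new: +{a}
  S→a C: FOLLOW(C) ⊇ FOLLOW(S) ⊇ {$,a}; new: +{$,a}
  S: {$,a}  A: {b,c}  B: {$}  C: {$,a}
pass 2:
  S→A B: FOLLOW(B) ⊇ FOLLOW(S) ⊇ {$,a}; new: +{a}
  S: {$,a}  A: {b,c}  B: {$,a}  C: {$,a}
pass 3: (stable)
  S: {$,a}  A: {b,c}  B: {$,a}  C: {$,a}

FOLLOW(A) = ["b", "c"]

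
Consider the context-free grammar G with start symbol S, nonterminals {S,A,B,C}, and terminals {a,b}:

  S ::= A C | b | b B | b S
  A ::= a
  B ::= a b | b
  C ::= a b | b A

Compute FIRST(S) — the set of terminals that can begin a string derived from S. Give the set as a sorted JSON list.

FIRST iteration:
pass 1:
  A via A→a: +{a}
  B via B→a b: +{a}
  B via B→b: +{b}
  C via C→a b: +{a}
  C via C→b A: +{b}
  S via S→A C: +{a}
  S via S→b: +{b}
  FIRST[S]={a,b}  FIRST[A]={a}  FIRST[B]={a,b}  FIRST[C]={a,b}
pass 2: (no change)
  FIRST[S]={a,b}  FIRST[A]={a}  FIRST[B]={a,b}  FIRST[C]={a,b}

FIRST(S) = ["a", "b"]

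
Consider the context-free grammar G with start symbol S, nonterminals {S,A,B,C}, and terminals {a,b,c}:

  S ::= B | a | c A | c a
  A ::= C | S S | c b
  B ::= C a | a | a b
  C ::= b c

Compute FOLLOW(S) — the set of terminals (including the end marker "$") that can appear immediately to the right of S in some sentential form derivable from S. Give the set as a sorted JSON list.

FIRST sets, iterate to fixpoint:
[1]
  A via A→c b: +{c}
  B via B→a: +{a}
  C via C→b c: +{b}
  S via S→B: +{a}
  S via S→c A: +{c}
  S: {a,c}  A: {c}  B: {a}  C: {b}
[2]
  A via A→C: +{b}
  A via A→S S: +{a}
  B via B→C a: +{b}
  S via S→B: +{b}
  S: {a,b,c}  A: {a,b,c}  B: {a,b}  C: {b}
[3] — fixpoint
  S: {a,b,c}  A: {a,b,c}  B: {a,b}  C: {b}

FOLLOW sets:
seed FOLLOW(S) with $
[1]
  A→S S: FOLLOW(S) ⊇ FIRST(S) = {a,b,c}; new: +{a,b,c}
  B→C a: FOLLOW(C) ⊇ FIRST(a) = {a}; new: +{a}
  S→B: FOLLOW(B) ⊇ FOLLOW(S) ⊇ {$,a,b,c}; new: +{$,a,b,c}
  S→c A: FOLLOW(A) ⊇ FOLLOW(S) ⊇ {$,a,b,c}; new: +{$,a,b,c}
  FOLLOW(S)={$,a,b,c}  FOLLOW(A)={$,a,b,c}  FOLLOW(B)={$,a,b,c}  FOLLOW(C)={a}
[2]
  A→C: FOLLOW(C) ⊇ FOLLOW(A) ⊇ {$,a,b,c}; new: +{$,b,c}
  FOLLOW(S)={$,a,b,c}  FOLLOW(A)={$,a,b,c}  FOLLOW(B)={$,a,b,c}  FOLLOW(C)={$,a,b,c}
[3] (no change)
  FOLLOW(S)={$,a,b,c}  FOLLOW(A)={$,a,b,c}  FOLLOW(B)={$,a,b,c}  FOLLOW(C)={$,a,b,c}

FOLLOW(S) = ["$", "a", "b", "c"]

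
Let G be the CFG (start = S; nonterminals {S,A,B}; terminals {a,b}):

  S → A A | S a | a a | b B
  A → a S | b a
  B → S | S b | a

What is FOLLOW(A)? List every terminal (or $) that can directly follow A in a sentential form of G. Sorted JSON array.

FIRST iteration:
round 1:
  A via A→a S: +{a}
  A via A→b a: +{b}
  B via B→a: +{a}
  S via S→A A: +{a,b}
  FIRST(S)={a,b}  FIRST(A)={a,b}  FIRST(B)={a}
round 2:
  B via B→S: +{b}
  FIRST(S)={a,b}  FIRST(A)={a,b}  FIRST(B)={a,b}
round 3: done
  FIRST(S)={a,b}  FIRST(A)={a,b}  FIRST(B)={a,b}

FOLLOW iteration:
FOLLOW(S) := {$}
round 1:
  B→S b: FOLLOW(S) ⊇ FIRST(b) = {b}; new: +{b}
  S→A A: FOLLOW(A) ⊇ FIRST(A) = {a,b}; new: +{a,b}
  S→A A: FOLLOW(A) ⊇ FOLLOW(S) ⊇ {$,b}; new: +{$}
  S→S a: FOLLOW(S) ⊇ FIRST(a) = {a}; new: +{a}
  S→b B: FOLLOW(B) ⊇ FOLLOW(S) ⊇ {$,a,b}; new: +{$,a,b}
  S: {$,a,b}  A: {$,a,b}  B: {$,a,b}
round 2: (stable)
  S: {$,a,b}  A: {$,a,b}  B: {$,a,b}

FOLLOW(A) = ["$", "a", "b"]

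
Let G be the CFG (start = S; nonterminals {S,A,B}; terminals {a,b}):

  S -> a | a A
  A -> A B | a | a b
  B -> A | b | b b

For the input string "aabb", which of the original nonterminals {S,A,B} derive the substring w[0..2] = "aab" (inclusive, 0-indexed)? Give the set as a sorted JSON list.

Convert to CNF:
  S -> T0 A | a
  A -> A B | T0 T1 | a
  B -> A B | T0 T1 | T1 T1 | a | b
  T0 -> a
  T1 -> b

CYK fill (cells [i..j] with 0 ≤ i ≤ j ≤ 2 only):
  T[0,0] 'a' = {A,B,S,T0}  orig:{A,B,S}
  T[1,1] 'a' = {A,B,S,T0}  orig:{A,B,S}
  T[2,2] 'b' = {B,T1}  orig:{B}
  T[0,1] 'aa' = {A,B,S}
  T[1,2] 'ab' = {A,B}
  T[0,2] 'aab' = {A,B,S}

Original NTs in T[0,2] deriving "aab": ["A", "B", "S"]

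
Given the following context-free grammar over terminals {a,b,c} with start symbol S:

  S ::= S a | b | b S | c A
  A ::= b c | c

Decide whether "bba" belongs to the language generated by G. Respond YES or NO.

Convert to CNF:
  S -> S T2 | T0 S | T1 A | b
  A -> T0 T1 | c
  T0 -> b
  T1 -> c
  T2 -> a

Fill CYK table bottom-up:
  T[0,0] 'b' = {S,T0}  orig:{S}
  T[1,1] 'b' = {S,T0}  orig:{S}
  T[2,2] 'a' = {T2}  orig:{}
  T[0,1] 'bb' = {S}
  T[1,2] 'ba' = {S}
  T[0,2] 'bba' = {S}

S ∈ T[0,2] ⇒ YES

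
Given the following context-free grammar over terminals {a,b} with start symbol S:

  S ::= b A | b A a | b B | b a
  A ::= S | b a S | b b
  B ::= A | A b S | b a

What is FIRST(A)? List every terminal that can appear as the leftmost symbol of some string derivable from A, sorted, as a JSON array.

FIRST sets, iterate to fixpoint:
round 1:
  A via A→b a S: +{b}
  B via B→A: +{b}
  S via S→b A: +{b}
  S: {b}  A: {b}  B: {b}
round 2: (stable)
  S: {b}  A: {b}  B: {b}

FIRST(A) = ["b"]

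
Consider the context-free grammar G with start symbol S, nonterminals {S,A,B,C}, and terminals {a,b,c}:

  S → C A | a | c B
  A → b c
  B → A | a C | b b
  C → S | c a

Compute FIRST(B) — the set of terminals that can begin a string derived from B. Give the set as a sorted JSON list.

FIRST iteration:
round 1:
  A via A→b c: +{b}
  B via B→A: +{b}
  B via B→a C: +{a}
  C via C→c a: +{c}
  S via S→C A: +{c}
  S via S→a: +{a}
  S: {a,c}  A: {b}  B: {a,b}  C: {c}
round 2:
  C via C→S: +{a}
  S: {a,c}  A: {b}  B: {a,b}  C: {a,c}
round 3: (no change)
  S: {a,c}  A: {b}  B: {a,b}  C: {a,c}

FIRST(B) = ["a", "b"]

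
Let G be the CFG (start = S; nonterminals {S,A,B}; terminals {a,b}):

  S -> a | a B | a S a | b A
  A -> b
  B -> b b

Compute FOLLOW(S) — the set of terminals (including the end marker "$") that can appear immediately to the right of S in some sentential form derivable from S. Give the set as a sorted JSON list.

FIRST sets, iterate to fixpoint:
round 1:
  A via A→b: +{b}
  B via B→b b: +{b}
  S via S→a: +{a}
  S via S→b A: +{b}
  FIRST(S)={a,b}  FIRST(A)={b}  FIRST(B)={b}
round 2: (no change)
  FIRST(S)={a,b}  FIRST(A)={b}  FIRST(B)={b}

Compute FOLLOW by fixpoint:
seed FOLLOW(S) with $
round 1:
  S→a B: FOLLOW(B) ⊇ FOLLOW(S) ⊇ {$}; new: +{$}
  S→a S a: FOLLOW(S) ⊇ FIRST(a) = {a}; new: +{a}
  S→b A: FOLLOW(A) ⊇ FOLLOW(S) ⊇ {$,a}; new: +{$,a}
  FOLLOW[S]={$,a}  FOLLOW[A]={$,a}  FOLLOW[B]={$}
round 2:
  S→a B: FOLLOW(B) ⊇ FOLLOW(S) ⊇ {$,a}; new: +{a}
  FOLLOW[S]={$,a}  FOLLOW[A]={$,a}  FOLLOW[B]={$,a}
round 3: — fixpoint
  FOLLOW[S]={$,a}  FOLLOW[A]={$,a}  FOLLOW[B]={$,a}

FOLLOW(S) = ["$", "a"]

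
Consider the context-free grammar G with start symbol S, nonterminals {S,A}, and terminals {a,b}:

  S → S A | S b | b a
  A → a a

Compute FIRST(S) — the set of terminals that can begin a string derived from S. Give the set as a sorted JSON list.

FIRST sets, iterate to fixpoint:
round 1:
  A via A→a a: +{a}
  S via S→b a: +{b}
  FIRST(S)={b}  FIRST(A)={a}
round 2: (no change)
  FIRST(S)={b}  FIRST(A)={a}

FIRST(S) = ["b"]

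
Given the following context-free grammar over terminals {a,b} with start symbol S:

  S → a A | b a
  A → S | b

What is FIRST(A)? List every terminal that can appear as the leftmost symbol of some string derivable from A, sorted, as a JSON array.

FIRST sets, iterate to fixpoint:
iter 1:
  A via A→b: +{b}
  S via S→a A: +{a}
  S via S→b a: +{b}
  FIRST(S)={a,b}  FIRST(A)={b}
iter 2:
  A via A→S: +{a}
  FIRST(S)={a,b}  FIRST(A)={a,b}
iter 3: done
  FIRST(S)={a,b}  FIRST(A)={a,b}

FIRST(A) = ["a", "b"]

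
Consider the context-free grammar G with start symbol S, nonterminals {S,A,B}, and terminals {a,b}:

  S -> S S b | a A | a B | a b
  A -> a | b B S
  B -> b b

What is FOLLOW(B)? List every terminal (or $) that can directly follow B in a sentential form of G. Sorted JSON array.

Compute FIRST by fixpoint:
round 1:
  A via A→a: +{a}
  A via A→b B S: +{b}
  B via B→b b: +{b}
  S via S→a A: +{a}
  FIRST[S]={a}  FIRST[A]={a,b}  FIRST[B]={b}
round 2: — fixpoint
  FIRST[S]={a}  FIRST[A]={a,b}  FIRST[B]={b}

FOLLOW sets:
initialize: $ ∈ FOLLOW(S)
round 1:
  A→b B S: FOLLOW(B) ⊇ FIRST(S) = {a}; new: +{a}
  S→S S b: FOLLOW(S) ⊇ FIRST(S) = {a}; new: +{a}
  S→S S b: FOLLOW(S) ⊇ FIRST(b) = {b}; new: +{b}
  S→a A: FOLLOW(A) ⊇ FOLLOW(S) ⊇ {$,a,b}; new: +{$,a,b}
  S→a B: FOLLOW(B) ⊇ FOLLOW(S) ⊇ {$,a,b}; new: +{$,b}
  FOLLOW(S)={$,a,b}  FOLLOW(A)={$,a,b}  FOLLOW(B)={$,a,b}
round 2: — fixpoint
  FOLLOW(S)={$,a,b}  FOLLOW(A)={$,a,b}  FOLLOW(B)={$,a,b}

FOLLOW(B) = ["$", "a", "b"]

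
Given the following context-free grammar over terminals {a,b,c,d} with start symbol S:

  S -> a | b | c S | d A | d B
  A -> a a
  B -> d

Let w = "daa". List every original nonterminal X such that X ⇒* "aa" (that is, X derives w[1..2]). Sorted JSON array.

CNF form of G:
  S -> T1 S | T2 A | T2 B | a | b
  A -> T0 T0
  B -> d
  T0 -> a
  T1 -> c
  T2 -> d

CYK table (by increasing span), restricted to cells inside w[1..2]:
  [1..1]={S,T0}  "a"  orig:{S}
  [2..2]={S,T0}  "a"  orig:{S}
  [1..2]={A}  "aa"

Original NTs in T[1,2] deriving "aa": ["A"]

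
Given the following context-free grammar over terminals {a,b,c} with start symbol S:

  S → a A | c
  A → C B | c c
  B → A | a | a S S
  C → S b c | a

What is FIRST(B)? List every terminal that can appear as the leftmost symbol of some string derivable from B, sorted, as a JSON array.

Compute FIRST by fixpoint:
pass 1:
  A via A→c c: +{c}
  B via B→A: +{c}
  B via B→a: +{a}
  C via C→a: +{a}
  S via S→a A: +{a}
  S via S→c: +{c}
  FIRST(S)={a,c}  FIRST(A)={c}  FIRST(B)={a,c}  FIRST(C)={a}
pass 2:
  A via A→C B: +{a}
  C via C→S b c: +{c}
  FIRST(S)={a,c}  FIRST(A)={a,c}  FIRST(B)={a,c}  FIRST(C)={a,c}
pass 3: (stable)
  FIRST(S)={a,c}  FIRST(A)={a,c}  FIRST(B)={a,c}  FIRST(C)={a,c}

FIRST(B) = ["a", "c"]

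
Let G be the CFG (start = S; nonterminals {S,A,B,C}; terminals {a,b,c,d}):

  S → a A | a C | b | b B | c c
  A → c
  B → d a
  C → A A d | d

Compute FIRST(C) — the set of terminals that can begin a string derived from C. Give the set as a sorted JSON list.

Compute FIRST by fixpoint:
[1]
  A via A→c: +{c}
  B via B→d a: +{d}
  C via C→A A d: +{c}
  C via C→d: +{d}
  S via S→a A: +{a}
  S via S→b: +{b}
  S via S→c c: +{c}
  FIRST(S)={a,b,c}  FIRST(A)={c}  FIRST(B)={d}  FIRST(C)={c,d}
[2] — fixpoint
  FIRST(S)={a,b,c}  FIRST(A)={c}  FIRST(B)={d}  FIRST(C)={c,d}

FIRST(C) = ["c", "d"]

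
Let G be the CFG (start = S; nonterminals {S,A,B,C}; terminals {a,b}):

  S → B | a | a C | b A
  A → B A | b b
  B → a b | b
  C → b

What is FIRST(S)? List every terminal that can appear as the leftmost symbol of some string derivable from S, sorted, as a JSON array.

Compute FIRST by fixpoint:
iter 1:
  A via A→b b: +{b}
  B via B→a b: +{a}
  B via B→b: +{b}
  C via C→b: +{b}
  S via S→B: +{a,b}
  FIRST[S]={a,b}  FIRST[A]={b}  FIRST[B]={a,b}  FIRST[C]={b}
iter 2:
  A via A→B A: +{a}
  FIRST[S]={a,b}  FIRST[A]={a,b}  FIRST[B]={a,b}  FIRST[C]={b}
iter 3: done
  FIRST[S]={a,b}  FIRST[A]={a,b}  FIRST[B]={a,b}  FIRST[C]={b}

FIRST(S) = ["a", "b"]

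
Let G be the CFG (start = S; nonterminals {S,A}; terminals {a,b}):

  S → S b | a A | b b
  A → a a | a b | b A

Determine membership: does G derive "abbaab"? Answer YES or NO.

Convert to CNF:
  S -> S T1 | T0 A | T1 T1
  A -> T0 T0 | T0 T1 | T1 A
  T0 -> a
  T1 -> b

CYK table (by increasing span):
  T[0,0] 'a' = {T0}  orig:{}
  T[1,1] 'b' = {T1}  orig:{}
  T[2,2] 'b' = {T1}  orig:{}
  T[3,3] 'a' = {T0}  orig:{}
  T[4,4] 'a' = {T0}  orig:{}
  T[5,5] 'b' = {T1}  orig:{}
  T[0,1] 'ab' = {A}
  T[1,2] 'bb' = {S}
  T[2,3] 'ba' = ∅
  T[3,4] 'aa' = {A}
  T[4,5] 'ab' = {A}
  T[0,2] 'abb' = ∅
  T[1,3] 'bba' = ∅
  T[2,4] 'baa' = {A}
  T[3,5] 'aab' = {S}
  T[0,3] 'abba' = ∅
  T[1,4] 'bbaa' = {A}
  T[2,5] 'baab' = ∅
  T[0,4] 'abbaa' = {S}
  T[1,5] 'bbaab' = ∅
  T[0,5] 'abbaab' = {S}

S ∈ T[0,5] ⇒ YES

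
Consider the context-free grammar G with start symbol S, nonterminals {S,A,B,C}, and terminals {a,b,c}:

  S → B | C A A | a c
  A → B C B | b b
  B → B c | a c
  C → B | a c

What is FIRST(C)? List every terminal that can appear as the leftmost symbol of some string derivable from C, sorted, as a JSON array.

Compute FIRST by fixpoint:
pass 1:
  A via A→b b: +{b}
  B via B→a c: +{a}
  C via C→B: +{a}
  S via S→B: +{a}
  FIRST[S]={a}  FIRST[A]={b}  FIRST[B]={a}  FIRST[C]={a}
pass 2:
  A via A→B C B: +{a}
  FIRST[S]={a}  FIRST[A]={a,b}  FIRST[B]={a}  FIRST[C]={a}
pass 3: done
  FIRST[S]={a}  FIRST[A]={a,b}  FIRST[B]={a}  FIRST[C]={a}

FIRST(C) = ["a"]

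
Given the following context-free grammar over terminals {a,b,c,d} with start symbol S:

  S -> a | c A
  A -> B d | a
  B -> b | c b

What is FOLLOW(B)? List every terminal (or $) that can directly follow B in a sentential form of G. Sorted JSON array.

Compute FIRST by fixpoint:
iter 1:
  A via A→a: +{a}
  B via B→b: +{b}
  B via B→c b: +{c}
  S via S→a: +{a}
  S via S→c A: +{c}
  FIRST(S)={a,c}  FIRST(A)={a}  FIRST(B)={b,c}
iter 2:
  A via A→B d: +{b,c}
  FIRST(S)={a,c}  FIRST(A)={a,b,c}  FIRST(B)={b,c}
iter 3: done
  FIRST(S)={a,c}  FIRST(A)={a,b,c}  FIRST(B)={b,c}

FOLLOW iteration:
FOLLOW(S) := {$}
[1]
  A→B d: FOLLOW(B) ⊇ FIRST(d) = {d}; new: +{d}
  S→c A: FOLLOW(A) ⊇ FOLLOW(S) ⊇ {$}; new: +{$}
  FOLLOW(S)={$}  FOLLOW(A)={$}  FOLLOW(B)={d}
[2] (no change)
  FOLLOW(S)={$}  FOLLOW(A)={$}  FOLLOW(B)={d}

FOLLOW(B) = ["d"]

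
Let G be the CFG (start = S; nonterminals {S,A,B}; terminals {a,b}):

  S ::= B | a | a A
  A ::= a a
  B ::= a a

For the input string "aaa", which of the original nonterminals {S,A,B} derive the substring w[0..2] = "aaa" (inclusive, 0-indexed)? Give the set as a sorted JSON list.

CNF form of G:
  S -> T0 A | T0 T0 | a
  A -> T0 T0
  B -> T0 T0
  T0 -> a

Fill CYK table bottom-up, restricted to cells inside w[0..2]:
  [0..0]={S,T0}  "a"  orig:{S}
  [1..1]={S,T0}  "a"  orig:{S}
  [2..2]={S,T0}  "a"  orig:{S}
  [0..1]={A,B,S}  "aa"
  [1..2]={A,B,S}  "aa"
  [0..2]={S}  "aaa"

Original NTs in T[0,2] deriving "aaa": ["S"]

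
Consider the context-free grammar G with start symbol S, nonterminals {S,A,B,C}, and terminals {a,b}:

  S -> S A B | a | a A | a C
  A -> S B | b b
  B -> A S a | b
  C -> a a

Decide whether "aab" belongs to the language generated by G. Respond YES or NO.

CNF form of G:
  S -> S X3 | T1 A | T1 C | a
  A -> S B | T0 T0
  B -> A X2 | b
  C -> T1 T1
  T0 -> b
  T1 -> a
  X2 -> S T1
  X3 -> A B

CYK table (by increasing span):
  [0..0]={S,T1}  "a"  orig:{S}
  [1..1]={S,T1}  "a"  orig:{S}
  [2..2]={B,T0}  "b"  orig:{B}
  [0..1]={C,X2}  "aa"  orig:{C}
  [1..2]={A}  "ab"
  [0..2]={S}  "aab"

S ∈ T[0,2] ⇒ YES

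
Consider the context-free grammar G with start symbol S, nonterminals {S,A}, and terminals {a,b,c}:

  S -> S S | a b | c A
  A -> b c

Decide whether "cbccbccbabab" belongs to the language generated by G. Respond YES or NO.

Convert to CNF:
  S -> S S | T1 A | T2 T0
  A -> T0 T1
  T0 -> b
  T1 -> c
  T2 -> a

CYK table (by increasing span):
  cell(0,0) c: {T1}  orig:{}
  cell(1,1) b: {T0}  orig:{}
  cell(2,2) c: {T1}  orig:{}
  cell(3,3) c: {T1}  orig:{}
  cell(4,4) b: {T0}  orig:{}
  cell(5,5) c: {T1}  orig:{}
  cell(6,6) c: {T1}  orig:{}
  cell(7,7) b: {T0}  orig:{}
  cell(8,8) a: {T2}  orig:{}
  cell(9,9) b: {T0}  orig:{}
  cell(10,10) a: {T2}  orig:{}
  cell(11,11) b: {T0}  orig:{}
  cell(0,1) cb: ∅
  cell(1,2) bc: {A}
  cell(2,3) cc: ∅
  cell(3,4) cb: ∅
  cell(4,5) bc: {A}
  cell(5,6) cc: ∅
  cell(6,7) cb: ∅
  cell(7,8) ba: ∅
  cell(8,9) ab: {S}
  cell(9,10) ba: ∅
  cell(10,11) ab: {S}
  cell(0,2) cbc: {S}
  cell(1,3) bcc: ∅
  cell(2,4) ccb: ∅
  cell(3,5) cbc: {S}
  cell(4,6) bcc: ∅
  cell(5,7) ccb: ∅
  cell(6,8) cba: ∅
  cell(7,9) bab: ∅
  cell(8,10) aba: ∅
  cell(9,11) bab: ∅
  cell(0,3) cbcc: ∅
  cell(1,4) bccb: ∅
  cell(2,5) ccbc: ∅
  cell(3,6) cbcc: ∅
  cell(4,7) bccb: ∅
  cell(5,8) ccba: ∅
  cell(6,9) cbab: ∅
  cell(7,10) baba: ∅
  cell(8,11) abab: {S}
  cell(0,4) cbccb: ∅
  cell(1,5) bccbc: ∅
  cell(2,6) ccbcc: ∅
  cell(3,7) cbccb: ∅
  cell(4,8) bccba: ∅
  cell(5,9) ccbab: ∅
  cell(6,10) cbaba: ∅
  cell(7,11) babab: ∅
  cell(0,5) cbccbc: {S}
  cell(1,6) bccbcc: ∅
  cell(2,7) ccbccb: ∅
  cell(3,8) cbccba: ∅
  cell(4,9) bccbab: ∅
  cell(5,10) ccbaba: ∅
  cell(6,11) cbabab: ∅
  cell(0,6) cbccbcc: ∅
  cell(1,7) bccbccb: ∅
  cell(2,8) ccbccba: ∅
  cell(3,9) cbccbab: ∅
  cell(4,10) bccbaba: ∅
  cell(5,11) ccbabab: ∅
  cell(0,7) cbccbccb: ∅
  cell(1,8) bccbccba: ∅
  cell(2,9) ccbccbab: ∅
  cell(3,10) cbccbaba: ∅
  cell(4,11) bccbabab: ∅
  cell(0,8) cbccbccba: ∅
  cell(1,9) bccbccbab: ∅
  cell(2,10) ccbccbaba: ∅
  cell(3,11) cbccbabab: ∅
  cell(0,9) cbccbccbab: ∅
  cell(1,10) bccbccbaba: ∅
  cell(2,11) ccbccbabab: ∅
  cell(0,10) cbccbccbaba: ∅
  cell(1,11) bccbccbabab: ∅
  cell(0,11) cbccbccbabab: ∅

S ∉ T[0,11] ⇒ NO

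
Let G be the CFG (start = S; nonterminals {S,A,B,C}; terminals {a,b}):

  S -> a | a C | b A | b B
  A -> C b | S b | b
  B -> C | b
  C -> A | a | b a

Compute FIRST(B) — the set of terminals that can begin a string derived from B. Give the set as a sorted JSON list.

FIRST sets, iterate to fixpoint:
pass 1:
  A via A→b: +{b}
  B via B→b: +{b}
  C via C→A: +{b}
  C via C→a: +{a}
  S via S→a: +{a}
  S via S→b A: +{b}
  S: {a,b}  A: {b}  B: {b}  C: {a,b}
pass 2:
  A via A→C b: +{a}
  B via B→C: +{a}
  S: {a,b}  A: {a,b}  B: {a,b}  C: {a,b}
pass 3: done
  S: {a,b}  A: {a,b}  B: {a,b}  C: {a,b}

FIRST(B) = ["a", "b"]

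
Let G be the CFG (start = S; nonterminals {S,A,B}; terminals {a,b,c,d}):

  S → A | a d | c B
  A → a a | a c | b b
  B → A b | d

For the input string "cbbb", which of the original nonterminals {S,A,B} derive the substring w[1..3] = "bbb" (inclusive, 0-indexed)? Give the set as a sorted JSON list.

CNF form of G:
  S -> T0 T0 | T0 T1 | T0 T3 | T1 B | T2 T2
  A -> T0 T0 | T0 T1 | T2 T2
  B -> A T2 | d
  T0 -> a
  T1 -> c
  T2 -> b
  T3 -> d

Fill CYK table bottom-up — only the sub-triangle for w[1..3]:
  [1..1]={T2}  "b"  orig:{}
  [2..2]={T2}  "b"  orig:{}
  [3..3]={T2}  "b"  orig:{}
  [1..2]={A,S}  "bb"
  [2..3]={A,S}  "bb"
  [1..3]={B}  "bbb"

Original NTs in T[1,3] deriving "bbb": ["B"]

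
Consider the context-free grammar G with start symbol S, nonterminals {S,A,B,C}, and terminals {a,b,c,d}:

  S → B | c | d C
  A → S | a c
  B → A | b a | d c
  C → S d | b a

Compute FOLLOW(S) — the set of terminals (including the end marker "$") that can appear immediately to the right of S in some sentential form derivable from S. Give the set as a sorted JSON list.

Compute FIRST by fixpoint:
round 1:
  A via A→a c: +{a}
  B via B→A: +{a}
  B via B→b a: +{b}
  B via B→d c: +{d}
  C via C→b a: +{b}
  S via S→B: +{a,b,d}
  S via S→c: +{c}
  FIRST(S)={a,b,c,d}  FIRST(A)={a}  FIRST(B)={a,b,d}  FIRST(C)={b}
round 2:
  A via A→S: +{b,c,d}
  B via B→A: +{c}
  C via C→S d: +{a,c,d}
  FIRST(S)={a,b,c,d}  FIRST(A)={a,b,c,d}  FIRST(B)={a,b,c,d}  FIRST(C)={a,b,c,d}
round 3: done
  FIRST(S)={a,b,c,d}  FIRST(A)={a,b,c,d}  FIRST(B)={a,b,c,d}  FIRST(C)={a,b,c,d}

Compute FOLLOW by fixpoint:
FOLLOW(S) := {$}
pass 1:
  C→S d: FOLLOW(S) ⊇ FIRST(d) = {d}; new: +{d}
  S→B: FOLLOW(B) ⊇ FOLLOW(S) ⊇ {$,d}; new: +{$,d}
  S→d C: FOLLOW(C) ⊇ FOLLOW(S) ⊇ {$,d}; new: +{$,d}
  FOLLOW(S)={$,d}  FOLLOW(A)={}  FOLLOW(B)={$,d}  FOLLOW(C)={$,d}
pass 2:
  B→A: FOLLOW(A) ⊇ FOLLOW(B) ⊇ {$,d}; new: +{$,d}
  FOLLOW(S)={$,d}  FOLLOW(A)={$,d}  FOLLOW(B)={$,d}  FOLLOW(C)={$,d}
pass 3: done
  FOLLOW(S)={$,d}  FOLLOW(A)={$,d}  FOLLOW(B)={$,d}  FOLLOW(C)={$,d}

FOLLOW(S) = ["$", "d"]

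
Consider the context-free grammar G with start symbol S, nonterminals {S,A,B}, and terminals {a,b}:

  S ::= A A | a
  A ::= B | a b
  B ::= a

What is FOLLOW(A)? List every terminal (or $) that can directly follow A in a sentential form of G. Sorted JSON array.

Compute FIRST by fixpoint:
pass 1:
  A via A→a b: +{a}
  B via B→a: +{a}
  S via S→A A: +{a}
  FIRST[S]={a}  FIRST[A]={a}  FIRST[B]={a}
pass 2: — fixpoint
  FIRST[S]={a}  FIRST[A]={a}  FIRST[B]={a}

FOLLOW sets:
initialize: $ ∈ FOLLOW(S)
iter 1:
  S→A A: FOLLOW(A) ⊇ FIRST(A) = {a}; new: +{a}
  S→A A: FOLLOW(A) ⊇ FOLLOW(S) ⊇ {$}; new: +{$}
  S: {$}  A: {$,a}  B: {}
iter 2:
  A→B: FOLLOW(B) ⊇ FOLLOW(A) ⊇ {$,a}; new: +{$,a}
  S: {$}  A: {$,a}  B: {$,a}
iter 3: — fixpoint
  S: {$}  A: {$,a}  B: {$,a}

FOLLOW(A) = ["$", "a"]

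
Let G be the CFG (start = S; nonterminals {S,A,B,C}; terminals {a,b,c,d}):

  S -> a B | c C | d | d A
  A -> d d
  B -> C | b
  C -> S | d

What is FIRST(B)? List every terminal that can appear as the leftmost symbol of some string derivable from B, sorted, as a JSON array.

FIRST sets, iterate to fixpoint:
round 1:
  A via A→d d: +{d}
  B via B→b: +{b}
  C via C→d: +{d}
  S via S→a B: +{a}
  S via S→c C: +{c}
  S via S→d: +{d}
  FIRST(S)={a,c,d}  FIRST(A)={d}  FIRST(B)={b}  FIRST(C)={d}
round 2:
  B via B→C: +{d}
  C via C→S: +{a,c}
  FIRST(S)={a,c,d}  FIRST(A)={d}  FIRST(B)={b,d}  FIRST(C)={a,c,d}
round 3:
  B via B→C: +{a,c}
  FIRST(S)={a,c,d}  FIRST(A)={d}  FIRST(B)={a,b,c,d}  FIRST(C)={a,c,d}
round 4: — fixpoint
  FIRST(S)={a,c,d}  FIRST(A)={d}  FIRST(B)={a,b,c,d}  FIRST(C)={a,c,d}

FIRST(B) = ["a", "b", "c", "d"]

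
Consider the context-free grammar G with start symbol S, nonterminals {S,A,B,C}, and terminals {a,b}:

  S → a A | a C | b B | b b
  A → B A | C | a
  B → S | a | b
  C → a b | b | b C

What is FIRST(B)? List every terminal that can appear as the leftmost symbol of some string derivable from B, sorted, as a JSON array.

Compute FIRST by fixpoint:
pass 1:
  A via A→a: +{a}
  B via B→a: +{a}
  B via B→b: +{b}
  C via C→a b: +{a}
  C via C→b: +{b}
  S via S→a A: +{a}
  S via S→b B: +{b}
  FIRST[S]={a,b}  FIRST[A]={a}  FIRST[B]={a,b}  FIRST[C]={a,b}
pass 2:
  A via A→B A: +{b}
  FIRST[S]={a,b}  FIRST[A]={a,b}  FIRST[B]={a,b}  FIRST[C]={a,b}
pass 3: (stable)
  FIRST[S]={a,b}  FIRST[A]={a,b}  FIRST[B]={a,b}  FIRST[C]={a,b}

FIRST(B) = ["a", "b"]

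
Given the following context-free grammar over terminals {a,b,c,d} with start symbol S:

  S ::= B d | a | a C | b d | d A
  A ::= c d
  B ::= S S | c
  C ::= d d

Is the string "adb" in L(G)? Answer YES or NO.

Convert to CNF:
  S -> B T1 | T1 A | T2 C | T3 T1 | a
  A -> T0 T1
  B -> S S | c
  C -> T1 T1
  T0 -> c
  T1 -> d
  T2 -> a
  T3 -> b

CYK fill:
  T[0,0] 'a' = {S,T2}  orig:{S}
  T[1,1] 'd' = {T1}  orig:{}
  T[2,2] 'b' = {T3}  orig:{}
  T[0,1] 'ad' = ∅
  T[1,2] 'db' = ∅
  T[0,2] 'adb' = ∅

S ∉ T[0,2] ⇒ NO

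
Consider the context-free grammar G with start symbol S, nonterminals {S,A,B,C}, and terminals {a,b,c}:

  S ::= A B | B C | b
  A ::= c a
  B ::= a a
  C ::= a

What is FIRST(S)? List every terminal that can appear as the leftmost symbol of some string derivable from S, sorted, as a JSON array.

Compute FIRST by fixpoint:
round 1:
  A via A→c a: +{c}
  B via B→a a: +{a}
  C via C→a: +{a}
  S via S→A B: +{c}
  S via S→B C: +{a}
  S via S→b: +{b}
  S: {a,b,c}  A: {c}  B: {a}  C: {a}
round 2: done
  S: {a,b,c}  A: {c}  B: {a}  C: {a}

FIRST(S) = ["a", "b", "c"]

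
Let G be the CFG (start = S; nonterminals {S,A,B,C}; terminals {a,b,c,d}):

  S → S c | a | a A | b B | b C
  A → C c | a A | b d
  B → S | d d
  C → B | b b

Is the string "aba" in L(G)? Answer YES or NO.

Convert to CNF:
  S -> S T0 | T1 A | T2 B | T2 C | a
  A -> C T0 | T1 A | T2 T3
  B -> S T0 | T1 A | T2 B | T2 C | T3 T3 | a
  C -> S T0 | T1 A | T2 B | T2 C | T2 T2 | T3 T3 | a
  T0 -> c
  T1 -> a
  T2 -> b
  T3 -> d

Fill CYK table bottom-up:
  cell(0,0) a: {B,C,S,T1}  orig:{B,C,S}
  cell(1,1) b: {T2}  orig:{}
  cell(2,2) a: {B,C,S,T1}  orig:{B,C,S}
  cell(0,1) ab: ∅
  cell(1,2) ba: {B,C,S}
  cell(0,2) aba: ∅

S ∉ T[0,2] ⇒ NO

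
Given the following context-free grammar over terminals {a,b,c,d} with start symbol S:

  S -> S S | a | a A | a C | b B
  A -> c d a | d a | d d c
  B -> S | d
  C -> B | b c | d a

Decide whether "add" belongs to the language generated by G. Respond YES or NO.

CNF form of G:
  S -> S S | T2 A | T2 C | T3 B | a
  A -> T0 X4 | T1 T2 | T1 X5
  B -> S S | T2 A | T2 C | T3 B | a | d
  C -> S S | T1 T2 | T2 A | T2 C | T3 B | T3 T0 | a | d
  T0 -> c
  T1 -> d
  T2 -> a
  T3 -> b
  X4 -> T1 T2
  X5 -> T1 T0

CYK table (by increasing span):
  [0..0]={B,C,S,T2}  "a"  orig:{B,C,S}
  [1..1]={B,C,T1}  "d"  orig:{B,C}
  [2..2]={B,C,T1}  "d"  orig:{B,C}
  [0..1]={B,C,S}  "ad"
  [1..2]=∅  "dd"
  [0..2]=∅  "add"

S ∉ T[0,2] ⇒ NO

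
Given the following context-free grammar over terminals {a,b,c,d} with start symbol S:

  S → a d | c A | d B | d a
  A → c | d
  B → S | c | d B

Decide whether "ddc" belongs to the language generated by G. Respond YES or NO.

CNF form of G:
  S -> T0 T1 | T1 B | T1 T0 | T2 A
  A -> c | d
  B -> T0 T1 | T1 B | T1 T0 | T2 A | c
  T0 -> a
  T1 -> d
  T2 -> c

CYK fill:
  [0..0]={A,T1}  "d"  orig:{A}
  [1..1]={A,T1}  "d"  orig:{A}
  [2..2]={A,B,T2}  "c"  orig:{A,B}
  [0..1]=∅  "dd"
  [1..2]={B,S}  "dc"
  [0..2]={B,S}  "ddc"

S ∈ T[0,2] ⇒ YES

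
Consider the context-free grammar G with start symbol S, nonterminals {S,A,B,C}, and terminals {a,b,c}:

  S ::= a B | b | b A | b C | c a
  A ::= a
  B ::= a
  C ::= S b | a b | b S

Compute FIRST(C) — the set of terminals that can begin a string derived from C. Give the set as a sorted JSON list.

Compute FIRST by fixpoint:
pass 1:
  A via A→a: +{a}
  B via B→a: +{a}
  C via C→a b: +{a}
  C via C→b S: +{b}
  S via S→a B: +{a}
  S via S→b: +{b}
  S via S→c a: +{c}
  S: {a,b,c}  A: {a}  B: {a}  C: {a,b}
pass 2:
  C via C→S b: +{c}
  S: {a,b,c}  A: {a}  B: {a}  C: {a,b,c}
pass 3: — fixpoint
  S: {a,b,c}  A: {a}  B: {a}  C: {a,b,c}

FIRST(C) = ["a", "b", "c"]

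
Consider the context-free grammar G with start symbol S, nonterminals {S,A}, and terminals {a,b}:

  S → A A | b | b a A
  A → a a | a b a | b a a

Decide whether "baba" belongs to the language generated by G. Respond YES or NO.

CNF form of G:
  S -> A A | T1 X4 | b
  A -> T0 T0 | T0 X2 | T1 X3
  T0 -> a
  T1 -> b
  X2 -> T1 T0
  X3 -> T0 T0
  X4 -> T0 A

CYK fill:
  [0..0]={S,T1}  "b"  orig:{S}
  [1..1]={T0}  "a"  orig:{}
  [2..2]={S,T1}  "b"  orig:{S}
  [3..3]={T0}  "a"  orig:{}
  [0..1]={X2}  "ba"  orig:{}
  [1..2]=∅  "ab"
  [2..3]={X2}  "ba"  orig:{}
  [0..2]=∅  "bab"
  [1..3]={A}  "aba"
  [0..3]=∅  "baba"

S ∉ T[0,3] ⇒ NO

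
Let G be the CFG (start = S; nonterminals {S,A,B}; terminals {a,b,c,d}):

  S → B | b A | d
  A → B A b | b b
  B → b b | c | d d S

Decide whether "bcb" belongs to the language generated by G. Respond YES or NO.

CNF form of G:
  S -> T0 A | T0 T0 | T1 X4 | c | d
  A -> B X2 | T0 T0
  B -> T0 T0 | T1 X3 | c
  T0 -> b
  T1 -> d
  X2 -> A T0
  X3 -> T1 S
  X4 -> T1 S

CYK table (by increasing span):
  [0..0]={T0}  "b"  orig:{}
  [1..1]={B,S}  "c"
  [2..2]={T0}  "b"  orig:{}
  [0..1]=∅  "bc"
  [1..2]=∅  "cb"
  [0..2]=∅  "bcb"

S ∉ T[0,2] ⇒ NO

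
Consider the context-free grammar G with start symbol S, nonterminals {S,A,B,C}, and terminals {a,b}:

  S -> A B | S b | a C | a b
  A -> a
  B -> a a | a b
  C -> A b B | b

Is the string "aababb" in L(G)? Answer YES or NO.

Convert to CNF:
  S -> A B | S T1 | T0 C | T0 T1
  A -> a
  B -> T0 T0 | T0 T1
  C -> A X2 | b
  T0 -> a
  T1 -> b
  X2 -> T1 B

CYK fill:
  cell(0,0) a: {A,T0}  orig:{A}
  cell(1,1) a: {A,T0}  orig:{A}
  cell(2,2) b: {C,T1}  orig:{C}
  cell(3,3) a: {A,T0}  orig:{A}
  cell(4,4) b: {C,T1}  orig:{C}
  cell(5,5) b: {C,T1}  orig:{C}
  cell(0,1) aa: {B}
  cell(1,2) ab: {B,S}
  cell(2,3) ba: ∅
  cell(3,4) ab: {B,S}
  cell(4,5) bb: ∅
  cell(0,2) aab: {S}
  cell(1,3) aba: ∅
  cell(2,4) bab: {X2}  orig:{}
  cell(3,5) abb: {S}
  cell(0,3) aaba: ∅
  cell(1,4) abab: {C}
  cell(2,5) babb: ∅
  cell(0,4) aabab: {S}
  cell(1,5) ababb: ∅
  cell(0,5) aababb: {S}

S ∈ T[0,5] ⇒ YES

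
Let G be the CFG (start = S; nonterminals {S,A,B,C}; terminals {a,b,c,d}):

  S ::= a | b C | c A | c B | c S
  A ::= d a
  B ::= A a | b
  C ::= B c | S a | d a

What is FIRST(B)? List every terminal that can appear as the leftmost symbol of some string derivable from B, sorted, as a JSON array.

FIRST sets, iterate to fixpoint:
round 1:
  A via A→d a: +{d}
  B via B→A a: +{d}
  B via B→b: +{b}
  C via C→B c: +{b,d}
  S via S→a: +{a}
  S via S→b C: +{b}
  S via S→c A: +{c}
  S: {a,b,c}  A: {d}  B: {b,d}  C: {b,d}
round 2:
  C via C→S a: +{a,c}
  S: {a,b,c}  A: {d}  B: {b,d}  C: {a,b,c,d}
round 3: (stable)
  S: {a,b,c}  A: {d}  B: {b,d}  C: {a,b,c,d}

FIRST(B) = ["b", "d"]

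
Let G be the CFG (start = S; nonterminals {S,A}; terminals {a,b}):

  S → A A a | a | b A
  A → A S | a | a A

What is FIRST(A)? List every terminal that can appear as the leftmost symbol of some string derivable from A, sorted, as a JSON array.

Compute FIRST by fixpoint:
[1]
  A via A→a: +{a}
  S via S→A A a: +{a}
  S via S→b A: +{b}
  FIRST[S]={a,b}  FIRST[A]={a}
[2] done
  FIRST[S]={a,b}  FIRST[A]={a}

FIRST(A) = ["a"]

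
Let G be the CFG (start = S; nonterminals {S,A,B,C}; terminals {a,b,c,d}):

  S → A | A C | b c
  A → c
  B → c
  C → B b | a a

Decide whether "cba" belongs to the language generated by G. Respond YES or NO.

CNF form of G:
  S -> A C | T0 T2 | c
  A -> c
  B -> c
  C -> B T0 | T1 T1
  T0 -> b
  T1 -> a
  T2 -> c

Fill CYK table bottom-up:
  cell(0,0) c: {A,B,S,T2}  orig:{A,B,S}
  cell(1,1) b: {T0}  orig:{}
  cell(2,2) a: {T1}  orig:{}
  cell(0,1) cb: {C}
  cell(1,2) ba: ∅
  cell(0,2) cba: ∅

S ∉ T[0,2] ⇒ NO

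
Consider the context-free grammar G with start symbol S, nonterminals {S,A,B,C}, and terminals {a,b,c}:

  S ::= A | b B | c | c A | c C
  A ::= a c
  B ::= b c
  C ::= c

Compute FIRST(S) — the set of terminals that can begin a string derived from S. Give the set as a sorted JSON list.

FIRST sets, iterate to fixpoint:
iter 1:
  A via A→a c: +{a}
  B via B→b c: +{b}
  C via C→c: +{c}
  S via S→A: +{a}
  S via S→b B: +{b}
  S via S→c: +{c}
  S: {a,b,c}  A: {a}  B: {b}  C: {c}
iter 2: done
  S: {a,b,c}  A: {a}  B: {b}  C: {c}

FIRST(S) = ["a", "b", "c"]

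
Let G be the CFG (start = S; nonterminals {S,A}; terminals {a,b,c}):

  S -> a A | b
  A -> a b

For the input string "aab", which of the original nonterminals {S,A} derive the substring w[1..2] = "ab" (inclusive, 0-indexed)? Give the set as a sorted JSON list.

Convert to CNF:
  S -> T0 A | b
  A -> T0 T1
  T0 -> a
  T1 -> b

CYK table (by increasing span) (cells [i..j] with 1 ≤ i ≤ j ≤ 2 only):
  T[1,1] 'a' = {T0}  orig:{}
  T[2,2] 'b' = {S,T1}  orig:{S}
  T[1,2] 'ab' = {A}

Original NTs in T[1,2] deriving "ab": ["A"]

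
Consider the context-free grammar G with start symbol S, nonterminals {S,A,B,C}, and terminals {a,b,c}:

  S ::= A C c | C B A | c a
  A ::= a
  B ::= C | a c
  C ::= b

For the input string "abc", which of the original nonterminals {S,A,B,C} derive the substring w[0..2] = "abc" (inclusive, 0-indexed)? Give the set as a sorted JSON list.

Convert to CNF:
  S -> A X2 | C X3 | T1 T0
  A -> a
  B -> T0 T1 | b
  C -> b
  T0 -> a
  T1 -> c
  X2 -> C T1
  X3 -> B A

CYK table (by increasing span) — only the sub-triangle for w[0..2]:
  [0..0]={A,T0}  "a"  orig:{A}
  [1..1]={B,C}  "b"
  [2..2]={T1}  "c"  orig:{}
  [0..1]=∅  "ab"
  [1..2]={X2}  "bc"  orig:{}
  [0..2]={S}  "abc"

Original NTs in T[0,2] deriving "abc": ["S"]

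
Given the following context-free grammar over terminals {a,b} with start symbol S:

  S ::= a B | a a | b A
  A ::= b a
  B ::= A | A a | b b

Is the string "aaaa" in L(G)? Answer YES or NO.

CNF form of G:
  S -> T0 A | T1 B | T1 T1
  A -> T0 T1
  B -> A T1 | T0 T0 | T0 T1
  T0 -> b
  T1 -> a

CYK table (by increasing span):
  cell(0,0) a: {T1}  orig:{}
  cell(1,1) a: {T1}  orig:{}
  cell(2,2) a: {T1}  orig:{}
  cell(3,3) a: {T1}  orig:{}
  cell(0,1) aa: {S}
  cell(1,2) aa: {S}
  cell(2,3) aa: {S}
  cell(0,2) aaa: ∅
  cell(1,3) aaa: ∅
  cell(0,3) aaaa: ∅

S ∉ T[0,3] ⇒ NO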